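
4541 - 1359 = 3182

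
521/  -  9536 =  - 1 + 9015/9536 = - 0.05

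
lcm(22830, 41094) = 205470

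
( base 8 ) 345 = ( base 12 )171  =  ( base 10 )229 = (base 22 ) A9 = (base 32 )75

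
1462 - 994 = 468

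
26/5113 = 26/5113 = 0.01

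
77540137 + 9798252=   87338389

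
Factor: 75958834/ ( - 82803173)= - 2^1*7^1 * 23^1*419^1*563^1*82803173^ ( - 1 )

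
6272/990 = 3136/495 = 6.34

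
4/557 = 4/557 = 0.01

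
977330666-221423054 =755907612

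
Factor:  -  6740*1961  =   - 13217140 = - 2^2*5^1*37^1*53^1*337^1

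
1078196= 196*5501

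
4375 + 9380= 13755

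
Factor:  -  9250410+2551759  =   - 6698651^1  =  - 6698651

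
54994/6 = 27497/3 = 9165.67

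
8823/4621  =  1 + 4202/4621 = 1.91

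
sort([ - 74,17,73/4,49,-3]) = [ - 74,-3,17,73/4,49]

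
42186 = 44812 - 2626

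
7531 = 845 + 6686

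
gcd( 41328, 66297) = 861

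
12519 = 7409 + 5110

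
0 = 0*573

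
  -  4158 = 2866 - 7024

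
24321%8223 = 7875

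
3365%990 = 395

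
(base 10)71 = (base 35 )21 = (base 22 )35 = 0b1000111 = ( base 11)65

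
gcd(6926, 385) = 1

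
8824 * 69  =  608856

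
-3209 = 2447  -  5656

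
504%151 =51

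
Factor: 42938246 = 2^1 * 13^1*1651471^1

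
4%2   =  0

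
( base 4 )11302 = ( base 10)370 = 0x172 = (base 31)bt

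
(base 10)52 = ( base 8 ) 64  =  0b110100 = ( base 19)2e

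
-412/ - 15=412/15 =27.47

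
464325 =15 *30955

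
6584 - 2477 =4107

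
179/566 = 179/566 = 0.32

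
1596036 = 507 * 3148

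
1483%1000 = 483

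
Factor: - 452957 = -452957^1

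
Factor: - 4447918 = - 2^1*37^1*60107^1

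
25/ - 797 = - 25/797=-0.03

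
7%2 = 1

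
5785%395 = 255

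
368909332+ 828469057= 1197378389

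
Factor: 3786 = 2^1*3^1*631^1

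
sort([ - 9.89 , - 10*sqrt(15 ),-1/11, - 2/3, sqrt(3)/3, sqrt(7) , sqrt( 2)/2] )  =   [ - 10*sqrt(15 ), - 9.89,- 2/3,-1/11, sqrt( 3)/3, sqrt ( 2)/2, sqrt(7)] 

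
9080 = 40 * 227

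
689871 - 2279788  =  -1589917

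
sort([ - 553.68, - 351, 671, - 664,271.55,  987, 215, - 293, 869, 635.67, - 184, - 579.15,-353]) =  [ - 664, -579.15,-553.68, - 353,  -  351, - 293, - 184,215, 271.55, 635.67,671, 869, 987]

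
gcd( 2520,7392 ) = 168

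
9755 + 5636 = 15391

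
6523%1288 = 83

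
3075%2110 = 965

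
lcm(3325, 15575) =295925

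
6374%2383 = 1608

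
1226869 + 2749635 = 3976504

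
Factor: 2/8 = 1/4 = 2^(  -  2) 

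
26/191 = 26/191 = 0.14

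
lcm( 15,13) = 195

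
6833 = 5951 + 882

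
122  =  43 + 79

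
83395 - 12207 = 71188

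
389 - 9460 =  - 9071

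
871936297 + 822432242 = 1694368539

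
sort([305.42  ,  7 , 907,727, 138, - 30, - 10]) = [ - 30,  -  10, 7,  138,305.42 , 727,907]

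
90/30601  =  90/30601 = 0.00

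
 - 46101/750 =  - 62  +  133/250  =  -61.47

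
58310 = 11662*5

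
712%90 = 82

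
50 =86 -36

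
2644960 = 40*66124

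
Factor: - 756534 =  - 2^1*3^1*17^1*7417^1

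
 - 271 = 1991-2262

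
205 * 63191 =12954155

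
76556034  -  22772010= 53784024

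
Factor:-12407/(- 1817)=19^1*23^( - 1 )* 79^( - 1)* 653^1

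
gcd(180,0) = 180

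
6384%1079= 989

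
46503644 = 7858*5918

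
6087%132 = 15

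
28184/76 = 7046/19 = 370.84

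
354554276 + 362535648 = 717089924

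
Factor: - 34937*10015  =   - 5^1  *7^2* 23^1*31^1*2003^1 = - 349894055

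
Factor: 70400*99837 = 2^8*3^2* 5^2 * 11^1*11093^1 = 7028524800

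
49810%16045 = 1675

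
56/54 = 28/27= 1.04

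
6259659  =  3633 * 1723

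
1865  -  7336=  - 5471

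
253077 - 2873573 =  - 2620496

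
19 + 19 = 38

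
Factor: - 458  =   - 2^1*229^1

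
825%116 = 13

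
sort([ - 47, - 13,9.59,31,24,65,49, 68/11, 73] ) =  [ - 47, - 13, 68/11,9.59, 24, 31,  49, 65, 73] 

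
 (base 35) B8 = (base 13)243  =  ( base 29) DG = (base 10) 393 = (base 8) 611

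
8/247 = 8/247 = 0.03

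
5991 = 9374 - 3383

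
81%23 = 12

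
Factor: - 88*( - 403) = 2^3*11^1 * 13^1*31^1= 35464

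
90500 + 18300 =108800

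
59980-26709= 33271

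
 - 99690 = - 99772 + 82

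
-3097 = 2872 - 5969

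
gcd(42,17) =1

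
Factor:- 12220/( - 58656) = 2^(  -  3)*3^ (-1)*5^1 = 5/24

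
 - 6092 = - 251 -5841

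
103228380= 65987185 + 37241195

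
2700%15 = 0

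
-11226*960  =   - 10776960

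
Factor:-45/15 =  - 3=-3^1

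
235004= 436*539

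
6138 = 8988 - 2850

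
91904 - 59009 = 32895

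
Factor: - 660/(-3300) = 5^(- 1 ) = 1/5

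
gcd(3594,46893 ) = 3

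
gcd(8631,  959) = 959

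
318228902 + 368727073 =686955975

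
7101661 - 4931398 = 2170263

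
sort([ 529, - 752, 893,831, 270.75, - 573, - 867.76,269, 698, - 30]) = [  -  867.76, - 752, - 573, - 30,  269,270.75 , 529, 698, 831, 893]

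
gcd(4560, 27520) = 80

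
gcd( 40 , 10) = 10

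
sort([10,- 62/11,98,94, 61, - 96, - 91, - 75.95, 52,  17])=[ - 96,-91, - 75.95 , - 62/11,  10, 17,52, 61,94,98 ]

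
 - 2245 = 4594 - 6839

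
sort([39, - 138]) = [  -  138,  39]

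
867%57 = 12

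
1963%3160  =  1963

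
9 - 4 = 5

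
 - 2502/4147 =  - 2502/4147= - 0.60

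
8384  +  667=9051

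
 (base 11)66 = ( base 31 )2A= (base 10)72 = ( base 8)110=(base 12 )60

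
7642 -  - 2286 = 9928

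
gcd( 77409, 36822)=3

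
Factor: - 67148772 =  - 2^2* 3^1*5595731^1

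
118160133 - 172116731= - 53956598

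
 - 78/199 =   -  1 + 121/199 = - 0.39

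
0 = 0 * 901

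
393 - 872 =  - 479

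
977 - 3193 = -2216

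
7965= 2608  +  5357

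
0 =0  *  7534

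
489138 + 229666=718804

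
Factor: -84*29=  - 2436 = - 2^2*3^1*7^1*29^1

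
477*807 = 384939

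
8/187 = 8/187 = 0.04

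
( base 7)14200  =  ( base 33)3IA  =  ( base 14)15A7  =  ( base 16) f1f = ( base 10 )3871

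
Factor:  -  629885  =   - 5^1*263^1*479^1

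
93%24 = 21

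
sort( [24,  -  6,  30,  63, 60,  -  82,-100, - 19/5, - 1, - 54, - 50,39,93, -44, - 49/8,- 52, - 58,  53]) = [  -  100, - 82, - 58, - 54, -52 ,  -  50, - 44,  -  49/8,  -  6,-19/5,-1 , 24,30,39, 53 , 60,63,93 ] 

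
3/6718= 3/6718 = 0.00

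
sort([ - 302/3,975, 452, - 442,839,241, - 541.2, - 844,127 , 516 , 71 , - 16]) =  [ - 844, - 541.2, - 442, - 302/3,-16,71, 127 , 241, 452, 516,839, 975]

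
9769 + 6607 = 16376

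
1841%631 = 579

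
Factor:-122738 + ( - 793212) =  - 2^1*5^2*7^1*2617^1=   -  915950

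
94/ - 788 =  - 47/394 = - 0.12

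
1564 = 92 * 17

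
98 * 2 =196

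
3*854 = 2562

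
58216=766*76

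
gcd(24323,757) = 1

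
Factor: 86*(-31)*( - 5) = 2^1*5^1*31^1*43^1 = 13330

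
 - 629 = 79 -708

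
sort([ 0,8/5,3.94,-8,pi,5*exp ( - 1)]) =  [  -  8, 0,8/5 , 5*exp( - 1), pi,3.94]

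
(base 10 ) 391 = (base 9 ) 474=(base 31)CJ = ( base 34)BH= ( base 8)607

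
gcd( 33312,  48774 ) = 6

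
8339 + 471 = 8810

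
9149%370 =269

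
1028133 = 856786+171347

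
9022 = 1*9022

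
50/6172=25/3086 =0.01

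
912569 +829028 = 1741597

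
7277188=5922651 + 1354537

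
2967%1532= 1435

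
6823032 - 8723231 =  - 1900199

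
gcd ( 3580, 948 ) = 4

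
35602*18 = 640836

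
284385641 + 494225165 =778610806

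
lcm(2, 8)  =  8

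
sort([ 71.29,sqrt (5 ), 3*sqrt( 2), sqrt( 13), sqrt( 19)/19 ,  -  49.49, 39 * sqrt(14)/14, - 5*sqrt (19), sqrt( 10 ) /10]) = [ - 49.49, - 5*sqrt(19 ), sqrt( 19 )/19,  sqrt(10)/10,  sqrt ( 5),sqrt( 13), 3*sqrt( 2),39*sqrt(14 ) /14, 71.29]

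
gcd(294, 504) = 42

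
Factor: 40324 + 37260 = 77584=2^4*13^1*373^1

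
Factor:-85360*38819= - 3313589840 = - 2^4*5^1*11^2*97^1*3529^1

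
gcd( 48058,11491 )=1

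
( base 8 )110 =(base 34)24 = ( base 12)60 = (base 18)40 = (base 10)72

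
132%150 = 132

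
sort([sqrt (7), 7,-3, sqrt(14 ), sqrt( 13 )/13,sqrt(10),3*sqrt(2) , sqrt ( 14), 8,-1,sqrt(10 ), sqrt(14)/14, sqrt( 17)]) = [ - 3, - 1,sqrt(14)/14,sqrt( 13) /13, sqrt( 7 ), sqrt(10 ), sqrt( 10 ) , sqrt(14 ), sqrt ( 14 ), sqrt(17),  3*sqrt( 2), 7, 8]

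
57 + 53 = 110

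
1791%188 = 99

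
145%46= 7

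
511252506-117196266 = 394056240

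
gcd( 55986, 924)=42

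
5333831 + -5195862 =137969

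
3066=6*511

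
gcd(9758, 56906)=2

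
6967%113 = 74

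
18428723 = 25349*727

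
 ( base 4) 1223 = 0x6b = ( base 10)107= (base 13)83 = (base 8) 153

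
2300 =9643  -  7343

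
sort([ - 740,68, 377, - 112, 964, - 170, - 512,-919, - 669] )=[ - 919, - 740, -669,  -  512, - 170, - 112,68,377,964 ] 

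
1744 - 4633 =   -  2889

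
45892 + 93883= 139775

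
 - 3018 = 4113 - 7131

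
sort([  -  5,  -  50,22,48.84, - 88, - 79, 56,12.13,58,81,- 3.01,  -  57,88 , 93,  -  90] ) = [  -  90, - 88,-79, - 57, - 50, - 5,-3.01,  12.13,22 , 48.84,  56, 58,81,88,93]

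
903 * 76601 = 69170703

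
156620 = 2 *78310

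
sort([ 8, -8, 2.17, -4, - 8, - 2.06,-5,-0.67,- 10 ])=[ - 10,  -  8, - 8 , -5, - 4, - 2.06, - 0.67, 2.17, 8]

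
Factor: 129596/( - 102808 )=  - 2^( - 1)*71^( - 1)*179^1= -179/142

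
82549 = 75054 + 7495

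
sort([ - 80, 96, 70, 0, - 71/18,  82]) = [ - 80,  -  71/18,0,  70,82, 96 ]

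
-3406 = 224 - 3630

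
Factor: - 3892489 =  - 43^1*90523^1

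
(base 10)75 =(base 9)83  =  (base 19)3I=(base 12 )63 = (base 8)113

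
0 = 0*4952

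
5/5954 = 5/5954  =  0.00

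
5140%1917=1306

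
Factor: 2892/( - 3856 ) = -2^( - 2)*3^1 = -3/4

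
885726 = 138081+747645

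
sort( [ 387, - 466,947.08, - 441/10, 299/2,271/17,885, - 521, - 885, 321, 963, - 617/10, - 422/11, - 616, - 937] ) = [ - 937,  -  885, - 616, - 521, - 466,-617/10, - 441/10 , - 422/11,271/17, 299/2, 321,387, 885 , 947.08 , 963] 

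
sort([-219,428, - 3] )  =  [ - 219, - 3,428]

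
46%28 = 18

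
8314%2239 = 1597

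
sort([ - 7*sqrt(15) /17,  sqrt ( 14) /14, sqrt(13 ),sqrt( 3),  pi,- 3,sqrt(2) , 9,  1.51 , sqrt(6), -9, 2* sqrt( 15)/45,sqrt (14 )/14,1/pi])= [ - 9,- 3, - 7*sqrt ( 15 )/17, 2 * sqrt(15)/45,  sqrt(14 )/14,  sqrt(14)/14, 1/pi, sqrt( 2 ) , 1.51, sqrt(3 ),sqrt(6)  ,  pi,sqrt( 13 ),9] 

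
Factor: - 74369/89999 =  - 7^( - 1) * 13^( - 1) *23^( - 1) * 31^1*43^( - 1 ) * 2399^1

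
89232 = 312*286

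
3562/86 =41 + 18/43 = 41.42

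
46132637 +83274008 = 129406645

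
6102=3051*2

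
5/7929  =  5/7929 = 0.00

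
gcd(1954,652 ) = 2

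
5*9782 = 48910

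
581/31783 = 581/31783   =  0.02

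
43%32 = 11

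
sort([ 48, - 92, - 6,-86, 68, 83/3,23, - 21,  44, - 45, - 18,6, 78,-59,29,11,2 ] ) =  [ - 92,- 86, - 59, - 45, -21, - 18, - 6,2, 6,11, 23,83/3,29,44,48, 68,78 ]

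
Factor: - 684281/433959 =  - 3^(-1)*13^2*17^( - 1)*67^ ( - 1)*127^(- 1)*4049^1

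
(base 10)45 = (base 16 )2d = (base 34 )1B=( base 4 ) 231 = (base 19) 27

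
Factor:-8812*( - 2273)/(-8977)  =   - 20029676/8977 = - 2^2*47^(-1) * 191^(-1)*2203^1*2273^1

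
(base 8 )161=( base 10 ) 113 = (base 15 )78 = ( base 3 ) 11012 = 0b1110001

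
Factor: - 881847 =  - 3^5*19^1*191^1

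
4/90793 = 4/90793 = 0.00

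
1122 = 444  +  678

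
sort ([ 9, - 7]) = [ - 7,9 ] 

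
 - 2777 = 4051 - 6828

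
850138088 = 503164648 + 346973440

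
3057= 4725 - 1668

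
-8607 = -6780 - 1827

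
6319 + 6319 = 12638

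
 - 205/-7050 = 41/1410  =  0.03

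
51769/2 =51769/2 = 25884.50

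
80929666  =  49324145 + 31605521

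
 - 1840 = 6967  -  8807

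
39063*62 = 2421906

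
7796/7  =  1113+5/7 = 1113.71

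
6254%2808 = 638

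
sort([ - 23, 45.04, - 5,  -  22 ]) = [ - 23, - 22, - 5,45.04]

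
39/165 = 13/55 =0.24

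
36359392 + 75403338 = 111762730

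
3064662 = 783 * 3914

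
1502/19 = 79 + 1/19= 79.05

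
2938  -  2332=606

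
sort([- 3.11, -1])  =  [- 3.11, - 1] 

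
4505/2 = 2252 + 1/2 = 2252.50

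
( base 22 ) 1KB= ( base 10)935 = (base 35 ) QP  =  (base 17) 340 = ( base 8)1647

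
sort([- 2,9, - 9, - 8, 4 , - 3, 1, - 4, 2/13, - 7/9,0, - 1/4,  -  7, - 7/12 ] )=[ - 9, - 8, - 7, - 4, - 3, - 2, - 7/9, - 7/12, - 1/4, 0, 2/13, 1,4, 9]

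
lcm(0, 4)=0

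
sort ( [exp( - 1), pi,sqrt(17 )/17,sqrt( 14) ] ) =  [sqrt( 17)/17, exp (-1 ), pi, sqrt( 14) ]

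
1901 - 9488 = - 7587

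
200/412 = 50/103 = 0.49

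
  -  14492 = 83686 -98178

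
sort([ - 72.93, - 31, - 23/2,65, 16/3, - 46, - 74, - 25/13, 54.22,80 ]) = [ - 74,-72.93,  -  46,-31 ,-23/2, - 25/13, 16/3,54.22,  65 , 80]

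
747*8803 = 6575841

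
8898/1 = 8898 = 8898.00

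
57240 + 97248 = 154488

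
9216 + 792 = 10008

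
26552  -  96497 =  - 69945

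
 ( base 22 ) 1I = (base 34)16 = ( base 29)1B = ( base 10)40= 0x28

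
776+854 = 1630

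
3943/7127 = 3943/7127=0.55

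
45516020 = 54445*836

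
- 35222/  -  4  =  17611/2 = 8805.50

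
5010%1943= 1124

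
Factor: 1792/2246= 2^7*7^1*1123^( - 1)=896/1123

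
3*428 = 1284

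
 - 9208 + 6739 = - 2469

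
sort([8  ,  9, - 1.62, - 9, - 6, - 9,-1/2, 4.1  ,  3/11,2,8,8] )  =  [ - 9, - 9,-6, - 1.62, -1/2,3/11,2, 4.1, 8, 8,8,  9 ]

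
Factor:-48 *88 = - 4224 = - 2^7*3^1*11^1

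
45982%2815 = 942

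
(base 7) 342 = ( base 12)129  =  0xB1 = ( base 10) 177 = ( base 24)79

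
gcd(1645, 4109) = 7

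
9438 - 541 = 8897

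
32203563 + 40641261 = 72844824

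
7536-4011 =3525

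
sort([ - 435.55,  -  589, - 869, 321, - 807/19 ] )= [ - 869,- 589,-435.55,-807/19, 321]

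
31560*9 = 284040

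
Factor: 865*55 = 5^2 * 11^1*173^1 = 47575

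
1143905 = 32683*35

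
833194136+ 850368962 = 1683563098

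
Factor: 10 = 2^1*5^1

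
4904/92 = 1226/23=   53.30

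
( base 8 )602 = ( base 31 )CE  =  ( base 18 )138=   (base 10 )386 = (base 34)bc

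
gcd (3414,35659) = 1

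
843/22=38  +  7/22 = 38.32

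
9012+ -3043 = 5969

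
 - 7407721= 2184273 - 9591994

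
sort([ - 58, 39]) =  [ - 58 , 39]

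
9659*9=86931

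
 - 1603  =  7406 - 9009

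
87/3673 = 87/3673 =0.02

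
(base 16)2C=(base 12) 38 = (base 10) 44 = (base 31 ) 1D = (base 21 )22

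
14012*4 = 56048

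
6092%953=374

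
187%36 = 7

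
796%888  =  796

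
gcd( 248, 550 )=2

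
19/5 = 3 + 4/5 = 3.80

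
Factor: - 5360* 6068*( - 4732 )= 2^8*5^1*7^1*13^2*37^1 * 41^1*67^1 = 153905839360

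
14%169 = 14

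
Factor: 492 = 2^2*3^1*41^1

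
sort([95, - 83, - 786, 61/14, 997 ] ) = [ - 786,  -  83, 61/14, 95,997 ] 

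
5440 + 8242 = 13682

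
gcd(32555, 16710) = 5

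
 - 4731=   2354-7085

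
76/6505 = 76/6505 =0.01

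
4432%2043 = 346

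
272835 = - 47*( - 5805 ) 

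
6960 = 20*348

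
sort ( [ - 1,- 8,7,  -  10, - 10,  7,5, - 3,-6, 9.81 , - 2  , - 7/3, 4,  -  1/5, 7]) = [  -  10,-10,-8,  -  6, - 3,  -  7/3,-2, - 1,-1/5,4, 5,7 , 7 , 7, 9.81]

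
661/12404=661/12404  =  0.05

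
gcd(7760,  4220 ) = 20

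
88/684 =22/171 = 0.13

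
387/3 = 129 = 129.00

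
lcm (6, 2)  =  6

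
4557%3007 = 1550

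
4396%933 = 664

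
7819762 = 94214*83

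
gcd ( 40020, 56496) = 12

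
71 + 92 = 163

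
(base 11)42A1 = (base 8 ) 13055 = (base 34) 4ux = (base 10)5677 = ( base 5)140202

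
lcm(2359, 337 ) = 2359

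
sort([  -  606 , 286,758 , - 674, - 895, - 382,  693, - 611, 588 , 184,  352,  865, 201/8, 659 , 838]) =[ - 895, - 674, - 611, - 606 , - 382, 201/8 , 184 , 286, 352 , 588,659, 693,758, 838,865 ] 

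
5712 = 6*952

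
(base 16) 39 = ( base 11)52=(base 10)57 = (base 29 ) 1S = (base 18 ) 33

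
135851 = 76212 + 59639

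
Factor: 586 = 2^1*293^1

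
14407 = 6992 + 7415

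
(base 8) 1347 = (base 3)1000112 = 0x2e7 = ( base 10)743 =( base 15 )348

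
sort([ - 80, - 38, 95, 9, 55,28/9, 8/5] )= [ - 80, - 38, 8/5,28/9,9, 55,95]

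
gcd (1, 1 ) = 1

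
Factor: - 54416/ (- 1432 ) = 2^1*19^1 = 38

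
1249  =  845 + 404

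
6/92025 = 2/30675 = 0.00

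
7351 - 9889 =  - 2538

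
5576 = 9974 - 4398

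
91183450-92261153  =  -1077703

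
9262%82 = 78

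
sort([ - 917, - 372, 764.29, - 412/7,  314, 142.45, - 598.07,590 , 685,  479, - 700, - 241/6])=[ - 917, - 700 , - 598.07, - 372,-412/7,- 241/6,142.45, 314,479, 590, 685, 764.29 ] 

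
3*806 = 2418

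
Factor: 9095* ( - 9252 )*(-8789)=739567455660 = 2^2*3^2 * 5^1 * 11^1*17^2 * 47^1*107^1*257^1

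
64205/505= 127 + 14/101 = 127.14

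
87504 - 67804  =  19700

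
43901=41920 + 1981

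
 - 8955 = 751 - 9706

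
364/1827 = 52/261 = 0.20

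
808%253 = 49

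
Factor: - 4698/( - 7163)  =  162/247 = 2^1*3^4*13^( - 1)*19^( - 1)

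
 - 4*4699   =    -  18796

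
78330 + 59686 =138016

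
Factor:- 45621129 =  - 3^1*15207043^1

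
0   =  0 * 38247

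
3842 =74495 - 70653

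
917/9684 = 917/9684 = 0.09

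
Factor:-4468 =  - 2^2*1117^1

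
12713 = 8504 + 4209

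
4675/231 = 425/21= 20.24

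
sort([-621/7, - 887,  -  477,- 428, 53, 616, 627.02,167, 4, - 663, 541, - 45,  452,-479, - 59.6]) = [ - 887, - 663,-479,-477, - 428, - 621/7,-59.6,-45,4,53, 167, 452, 541,616, 627.02 ] 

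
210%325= 210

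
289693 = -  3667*(-79 )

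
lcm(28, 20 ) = 140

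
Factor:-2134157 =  - 2134157^1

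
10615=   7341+3274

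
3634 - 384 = 3250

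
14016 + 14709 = 28725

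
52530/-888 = - 60 + 125/148  =  -59.16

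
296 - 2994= - 2698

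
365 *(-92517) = -33768705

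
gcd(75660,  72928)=4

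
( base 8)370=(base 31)80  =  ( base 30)88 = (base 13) 161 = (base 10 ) 248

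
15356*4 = 61424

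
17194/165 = 17194/165 = 104.21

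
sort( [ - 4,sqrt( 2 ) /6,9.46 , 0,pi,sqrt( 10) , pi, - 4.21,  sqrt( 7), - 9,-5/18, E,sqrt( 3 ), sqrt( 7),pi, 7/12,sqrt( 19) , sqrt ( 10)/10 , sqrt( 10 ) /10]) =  [-9, - 4.21, - 4, - 5/18, 0, sqrt( 2 ) /6,sqrt( 10)/10, sqrt(10 ) /10, 7/12,sqrt( 3),sqrt (7),sqrt(7 ), E , pi, pi, pi , sqrt( 10 ) , sqrt( 19), 9.46] 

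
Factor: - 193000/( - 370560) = 2^( - 4) * 3^( - 1 )*5^2 = 25/48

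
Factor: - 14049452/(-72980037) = 2^2 *3^(-2)*13^( - 1)*29^(- 1)*53^1*137^(  -  1)*157^( - 1 )*66271^1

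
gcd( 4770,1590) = 1590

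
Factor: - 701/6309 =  - 1/9= -  3^( - 2)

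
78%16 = 14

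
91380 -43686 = 47694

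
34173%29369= 4804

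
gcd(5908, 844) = 844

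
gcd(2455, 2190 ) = 5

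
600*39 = 23400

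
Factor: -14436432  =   - 2^4*3^2*29^1*3457^1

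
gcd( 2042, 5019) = 1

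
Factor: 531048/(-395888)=  -  2^( - 1 ) *3^1*7^1*29^1*227^( - 1) = - 609/454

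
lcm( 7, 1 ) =7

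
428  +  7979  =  8407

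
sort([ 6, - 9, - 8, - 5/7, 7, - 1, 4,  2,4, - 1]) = [  -  9, - 8, - 1, - 1,  -  5/7,2, 4, 4, 6, 7] 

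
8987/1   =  8987= 8987.00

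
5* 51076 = 255380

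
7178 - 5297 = 1881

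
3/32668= 3/32668  =  0.00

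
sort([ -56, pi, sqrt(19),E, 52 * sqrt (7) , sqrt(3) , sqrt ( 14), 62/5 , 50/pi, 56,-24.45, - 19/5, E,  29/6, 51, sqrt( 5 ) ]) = [ - 56, -24.45,-19/5, sqrt(3 ), sqrt( 5 ), E,  E, pi,sqrt(14), sqrt( 19 ),29/6,62/5 , 50/pi, 51,56, 52*sqrt( 7) ] 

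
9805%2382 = 277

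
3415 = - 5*( - 683) 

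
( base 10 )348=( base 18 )116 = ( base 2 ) 101011100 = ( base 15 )183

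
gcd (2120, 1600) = 40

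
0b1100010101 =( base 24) 18L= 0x315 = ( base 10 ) 789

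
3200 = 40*80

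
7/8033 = 7/8033=0.00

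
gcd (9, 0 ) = 9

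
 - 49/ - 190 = 49/190 = 0.26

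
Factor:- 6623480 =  - 2^3*5^1*165587^1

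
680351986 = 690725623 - 10373637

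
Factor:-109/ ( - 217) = 7^( - 1)*31^( - 1)*109^1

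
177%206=177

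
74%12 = 2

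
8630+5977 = 14607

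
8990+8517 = 17507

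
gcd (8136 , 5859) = 9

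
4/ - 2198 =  - 1 + 1097/1099  =  -0.00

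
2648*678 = 1795344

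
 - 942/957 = -314/319= - 0.98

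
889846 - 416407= 473439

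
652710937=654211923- 1500986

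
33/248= 33/248 = 0.13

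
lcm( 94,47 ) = 94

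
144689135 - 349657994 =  - 204968859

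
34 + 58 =92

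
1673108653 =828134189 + 844974464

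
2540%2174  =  366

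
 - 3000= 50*(  -  60 )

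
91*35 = 3185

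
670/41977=670/41977 = 0.02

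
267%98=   71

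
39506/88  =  448+41/44 = 448.93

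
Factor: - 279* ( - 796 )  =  2^2*3^2*31^1*199^1 = 222084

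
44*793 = 34892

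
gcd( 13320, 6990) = 30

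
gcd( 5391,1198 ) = 599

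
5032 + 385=5417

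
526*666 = 350316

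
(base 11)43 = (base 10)47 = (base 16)2F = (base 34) 1d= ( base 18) 2b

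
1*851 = 851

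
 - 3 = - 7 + 4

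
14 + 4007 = 4021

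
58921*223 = 13139383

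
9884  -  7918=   1966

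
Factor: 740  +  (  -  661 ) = 79^1 = 79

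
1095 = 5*219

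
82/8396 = 41/4198  =  0.01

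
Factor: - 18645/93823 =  - 3^1*5^1*11^1*17^( - 1)*113^1*5519^( - 1) 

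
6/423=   2/141 = 0.01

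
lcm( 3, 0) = 0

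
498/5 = 99+3/5 = 99.60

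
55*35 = 1925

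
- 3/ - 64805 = 3/64805 = 0.00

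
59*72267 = 4263753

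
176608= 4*44152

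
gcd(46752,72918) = 6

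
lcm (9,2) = 18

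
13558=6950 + 6608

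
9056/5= 9056/5 = 1811.20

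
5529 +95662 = 101191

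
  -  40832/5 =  - 40832/5 = - 8166.40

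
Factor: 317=317^1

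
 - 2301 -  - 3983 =1682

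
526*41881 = 22029406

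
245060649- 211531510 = 33529139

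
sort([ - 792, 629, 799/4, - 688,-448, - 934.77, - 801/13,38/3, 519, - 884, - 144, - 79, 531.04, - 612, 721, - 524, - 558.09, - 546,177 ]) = [ - 934.77, - 884,-792, - 688, - 612, - 558.09 , - 546, - 524, - 448, - 144,- 79, - 801/13, 38/3, 177, 799/4 , 519,531.04,629, 721]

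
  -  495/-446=495/446 =1.11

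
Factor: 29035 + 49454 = 3^5*17^1*19^1 = 78489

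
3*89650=268950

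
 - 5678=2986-8664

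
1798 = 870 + 928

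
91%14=7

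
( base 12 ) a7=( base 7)241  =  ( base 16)7F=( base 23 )5c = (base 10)127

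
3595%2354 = 1241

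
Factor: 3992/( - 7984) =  - 1/2 = - 2^( - 1)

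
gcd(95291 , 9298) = 1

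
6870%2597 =1676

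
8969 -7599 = 1370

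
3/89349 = 1/29783  =  0.00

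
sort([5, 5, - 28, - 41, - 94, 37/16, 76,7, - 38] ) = [ - 94, - 41, -38, - 28, 37/16,5, 5,7, 76 ]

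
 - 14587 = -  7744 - 6843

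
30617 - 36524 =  - 5907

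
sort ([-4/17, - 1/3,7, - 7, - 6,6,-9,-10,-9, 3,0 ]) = [- 10, - 9 , - 9 ,  -  7, - 6 , - 1/3, - 4/17, 0, 3, 6 , 7]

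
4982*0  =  0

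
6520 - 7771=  - 1251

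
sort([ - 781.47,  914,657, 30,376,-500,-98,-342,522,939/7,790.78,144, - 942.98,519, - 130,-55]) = [ - 942.98, - 781.47, - 500, - 342, - 130, - 98, - 55, 30,939/7,144,376,519,522,  657,790.78, 914 ] 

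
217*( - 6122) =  - 1328474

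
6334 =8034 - 1700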